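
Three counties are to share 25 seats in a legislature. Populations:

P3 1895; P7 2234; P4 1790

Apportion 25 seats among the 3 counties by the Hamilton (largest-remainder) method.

The standard divisor is 5919/25 ≈ 236.76.
Standard quotas: P3 8.004, P7 9.436, P4 7.560.
Lower quotas: P3 8, P7 9, P4 7 (sum 24, leaving 1 seat).
Remainders in descending order: P4 0.560, P7 0.436, P3 0.004.
Largest remainder: P4 receives the extra seat.

P3=8; P7=9; P4=8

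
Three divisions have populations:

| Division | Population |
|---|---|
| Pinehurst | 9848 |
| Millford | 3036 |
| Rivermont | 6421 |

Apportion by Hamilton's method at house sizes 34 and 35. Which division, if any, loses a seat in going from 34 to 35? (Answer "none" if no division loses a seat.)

Millford

At 34 seats: Pinehurst 17, Millford 6, Rivermont 11.
At 35 seats: Pinehurst 18, Millford 5, Rivermont 12.
Millford drops from 6 to 5.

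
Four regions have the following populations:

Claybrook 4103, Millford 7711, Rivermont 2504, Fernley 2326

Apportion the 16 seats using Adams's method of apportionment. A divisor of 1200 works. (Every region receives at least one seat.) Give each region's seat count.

Claybrook=4; Millford=7; Rivermont=3; Fernley=2

With modified divisor 1200: modified quotas Claybrook 3.419, Millford 6.426, Rivermont 2.087, Fernley 1.938.
Rounding up: Claybrook 4, Millford 7, Rivermont 3, Fernley 2 (total 16).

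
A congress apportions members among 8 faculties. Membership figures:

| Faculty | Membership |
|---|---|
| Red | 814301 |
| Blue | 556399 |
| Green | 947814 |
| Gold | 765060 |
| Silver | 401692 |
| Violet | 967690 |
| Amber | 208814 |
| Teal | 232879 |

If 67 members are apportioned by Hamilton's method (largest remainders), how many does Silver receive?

6

The standard divisor is 4894649/67 ≈ 73054.463.
Standard quotas: Red 11.1465, Blue 7.6162, Green 12.9741, Gold 10.4725, Silver 5.4985, Violet 13.2461, Amber 2.8583, Teal 3.1877.
Lower quotas: Red 11, Blue 7, Green 12, Gold 10, Silver 5, Violet 13, Amber 2, Teal 3 (sum 63, leaving 4 seats).
Remainders in descending order: Green 0.9741, Amber 0.8583, Blue 0.6162, Silver 0.4985, Gold 0.4725, Violet 0.2461, Teal 0.1877, Red 0.1465.
Largest remainders: Green, Amber, Blue, Silver receive the extra seats.
Silver receives 6.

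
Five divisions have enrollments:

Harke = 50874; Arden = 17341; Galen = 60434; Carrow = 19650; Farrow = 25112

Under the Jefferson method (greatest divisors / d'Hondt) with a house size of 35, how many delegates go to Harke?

Standard divisor 173411/35 ≈ 4954.6; standard quotas: Harke 10.268, Arden 3.500, Galen 12.198, Carrow 3.966, Farrow 5.068.
Rounding down gives 10, 3, 12, 3, 5 = 33 seats, so the divisor must be adjusted.
With modified divisor 4640: modified quotas Harke 10.964, Arden 3.737, Galen 13.025, Carrow 4.235, Farrow 5.412.
Rounding down: Harke 10, Arden 3, Galen 13, Carrow 4, Farrow 5 (total 35).
Harke receives 10.

10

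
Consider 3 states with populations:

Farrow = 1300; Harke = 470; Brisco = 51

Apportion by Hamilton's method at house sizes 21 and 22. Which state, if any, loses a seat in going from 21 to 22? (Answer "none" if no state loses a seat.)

Brisco

At 21 seats: Farrow 15, Harke 5, Brisco 1.
At 22 seats: Farrow 16, Harke 6, Brisco 0.
Brisco drops from 1 to 0.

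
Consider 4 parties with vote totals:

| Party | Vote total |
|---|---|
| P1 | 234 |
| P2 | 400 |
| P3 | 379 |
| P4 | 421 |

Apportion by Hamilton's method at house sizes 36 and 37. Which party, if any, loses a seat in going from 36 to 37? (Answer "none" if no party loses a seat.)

At 36 seats: P1 6, P2 10, P3 9, P4 11.
At 37 seats: P1 6, P2 10, P3 10, P4 11.
No party's allocation decreased.

none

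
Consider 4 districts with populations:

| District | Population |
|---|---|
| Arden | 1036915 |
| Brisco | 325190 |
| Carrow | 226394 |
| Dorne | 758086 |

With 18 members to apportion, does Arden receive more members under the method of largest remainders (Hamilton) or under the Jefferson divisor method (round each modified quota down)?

Hamilton: Arden 8, Brisco 2, Carrow 2, Dorne 6.
Jefferson: Arden 9, Brisco 2, Carrow 1, Dorne 6.
Arden gets 8 under Hamilton and 9 under Jefferson.

Jefferson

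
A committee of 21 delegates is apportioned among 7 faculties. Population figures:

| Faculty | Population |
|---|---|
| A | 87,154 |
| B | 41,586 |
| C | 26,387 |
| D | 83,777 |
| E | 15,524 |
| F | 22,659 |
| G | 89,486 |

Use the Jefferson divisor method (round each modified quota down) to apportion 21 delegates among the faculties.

Standard divisor 366573/21 ≈ 17455.857; standard quotas: A 4.993, B 2.382, C 1.512, D 4.799, E 0.889, F 1.298, G 5.126.
Rounding down gives 4, 2, 1, 4, 0, 1, 5 = 17 seats, so the divisor must be adjusted.
With modified divisor 14700: modified quotas A 5.929, B 2.829, C 1.795, D 5.699, E 1.056, F 1.541, G 6.087.
Rounding down: A 5, B 2, C 1, D 5, E 1, F 1, G 6 (total 21).

A: 5; B: 2; C: 1; D: 5; E: 1; F: 1; G: 6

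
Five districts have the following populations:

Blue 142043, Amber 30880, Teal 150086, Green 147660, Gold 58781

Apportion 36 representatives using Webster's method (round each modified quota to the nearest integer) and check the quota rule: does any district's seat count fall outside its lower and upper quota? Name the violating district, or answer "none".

none

Standard quotas: Blue 9.658, Amber 2.100, Teal 10.205, Green 10.040, Gold 3.997.
Webster allocation: Blue 10, Amber 2, Teal 10, Green 10, Gold 4.
Every allocation lies between the lower and upper quota.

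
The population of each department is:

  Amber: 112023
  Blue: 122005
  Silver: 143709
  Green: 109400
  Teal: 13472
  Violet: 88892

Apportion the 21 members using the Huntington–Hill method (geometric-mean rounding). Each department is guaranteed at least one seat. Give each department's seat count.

Amber 4; Blue 4; Silver 5; Green 4; Teal 1; Violet 3

With divisor 29431: modified quotas Amber 3.806, Blue 4.145, Silver 4.883, Green 3.717, Teal 0.458, Violet 3.020.
Geometric-mean thresholds: Amber √(3·4)=3.464, Blue √(4·5)=4.472, Silver √(4·5)=4.472, Green √(3·4)=3.464, Teal (min 1), Violet √(3·4)=3.464.
Each quota rounded against its threshold gives Amber 4, Blue 4, Silver 5, Green 4, Teal 1, Violet 3 (total 21).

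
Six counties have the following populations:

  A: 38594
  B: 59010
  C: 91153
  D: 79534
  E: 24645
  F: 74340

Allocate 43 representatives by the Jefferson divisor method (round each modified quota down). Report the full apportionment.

Standard divisor 367276/43 ≈ 8541.302; standard quotas: A 4.519, B 6.909, C 10.672, D 9.312, E 2.885, F 8.704.
Rounding down gives 4, 6, 10, 9, 2, 8 = 39 seats, so the divisor must be adjusted.
With modified divisor 8100: modified quotas A 4.765, B 7.285, C 11.253, D 9.819, E 3.043, F 9.178.
Rounding down: A 4, B 7, C 11, D 9, E 3, F 9 (total 43).

A: 4; B: 7; C: 11; D: 9; E: 3; F: 9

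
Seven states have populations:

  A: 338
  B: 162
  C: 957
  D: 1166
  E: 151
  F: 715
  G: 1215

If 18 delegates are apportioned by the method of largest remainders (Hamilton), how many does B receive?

Standard divisor: 4704 ÷ 18 ≈ 261.333.
Standard quotas: A 1.293, B 0.620, C 3.662, D 4.462, E 0.578, F 2.736, G 4.649.
Lower quotas: A 1, B 0, C 3, D 4, E 0, F 2, G 4 (sum 14, leaving 4 seats).
Remainders in descending order: F 0.736, C 0.662, G 0.649, B 0.620, E 0.578, D 0.462, A 0.293.
Largest remainders: F, C, G, B receive the extra seats.
B receives 1.

1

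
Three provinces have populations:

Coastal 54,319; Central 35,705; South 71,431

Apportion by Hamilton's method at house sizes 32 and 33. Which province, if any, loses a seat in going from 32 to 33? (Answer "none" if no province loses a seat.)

none

At 32 seats: Coastal 11, Central 7, South 14.
At 33 seats: Coastal 11, Central 7, South 15.
No province's allocation decreased.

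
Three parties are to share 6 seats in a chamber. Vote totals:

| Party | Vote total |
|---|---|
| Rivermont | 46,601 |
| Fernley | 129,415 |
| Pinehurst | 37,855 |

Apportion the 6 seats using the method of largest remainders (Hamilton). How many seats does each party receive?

Rivermont=1, Fernley=4, Pinehurst=1

The standard divisor is 213871/6 ≈ 35645.167.
Standard quotas: Rivermont 1.3074, Fernley 3.6306, Pinehurst 1.0620.
Lower quotas: Rivermont 1, Fernley 3, Pinehurst 1 (sum 5, leaving 1 seat).
Remainders in descending order: Fernley 0.6306, Rivermont 0.3074, Pinehurst 0.0620.
The surplus seat goes to Fernley.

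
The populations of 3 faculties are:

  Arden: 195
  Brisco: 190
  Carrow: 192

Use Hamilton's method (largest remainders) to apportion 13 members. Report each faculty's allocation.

Arden 5, Brisco 4, Carrow 4

Standard divisor: 577 ÷ 13 ≈ 44.385.
Standard quotas: Arden 4.393, Brisco 4.281, Carrow 4.326.
Lower quotas: Arden 4, Brisco 4, Carrow 4 (sum 12, leaving 1 seat).
Remainders in descending order: Arden 0.393, Carrow 0.326, Brisco 0.281.
The surplus seat goes to Arden.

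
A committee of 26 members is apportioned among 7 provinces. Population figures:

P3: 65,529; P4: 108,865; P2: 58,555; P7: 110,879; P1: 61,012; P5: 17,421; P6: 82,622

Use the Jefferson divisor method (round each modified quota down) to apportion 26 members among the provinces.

P3 3; P4 6; P2 3; P7 6; P1 3; P5 1; P6 4

Standard divisor 504883/26 ≈ 19418.577; standard quotas: P3 3.375, P4 5.606, P2 3.015, P7 5.710, P1 3.142, P5 0.897, P6 4.255.
Rounding down gives 3, 5, 3, 5, 3, 0, 4 = 23 seats, so the divisor must be adjusted.
With modified divisor 17000: modified quotas P3 3.855, P4 6.404, P2 3.444, P7 6.522, P1 3.589, P5 1.025, P6 4.860.
Rounding down: P3 3, P4 6, P2 3, P7 6, P1 3, P5 1, P6 4 (total 26).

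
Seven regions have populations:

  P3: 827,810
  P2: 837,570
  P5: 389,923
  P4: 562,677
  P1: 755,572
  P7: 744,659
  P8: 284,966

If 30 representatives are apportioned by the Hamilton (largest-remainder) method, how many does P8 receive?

Total 4403177; standard divisor 4403177/30 ≈ 146772.567.
Standard quotas: P3 5.6401, P2 5.7066, P5 2.6566, P4 3.8337, P1 5.1479, P7 5.0736, P8 1.9415.
Lower quotas: P3 5, P2 5, P5 2, P4 3, P1 5, P7 5, P8 1 (sum 26, leaving 4 seats).
Remainders in descending order: P8 0.9415, P4 0.8337, P2 0.7066, P5 0.6566, P3 0.6401, P1 0.1479, P7 0.0736.
The surplus seats go to P8, P4, P2, P5.
P8 receives 2.

2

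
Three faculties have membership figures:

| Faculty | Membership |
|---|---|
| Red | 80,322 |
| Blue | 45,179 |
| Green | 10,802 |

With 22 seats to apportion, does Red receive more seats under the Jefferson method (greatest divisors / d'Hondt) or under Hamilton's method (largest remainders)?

Jefferson: Red 14, Blue 7, Green 1.
Hamilton: Red 13, Blue 7, Green 2.
Red gets 14 under Jefferson and 13 under Hamilton.

Jefferson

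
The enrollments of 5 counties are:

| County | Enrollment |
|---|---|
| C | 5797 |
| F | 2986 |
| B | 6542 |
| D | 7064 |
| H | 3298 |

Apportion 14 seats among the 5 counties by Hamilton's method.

C=3; F=2; B=3; D=4; H=2

Standard divisor: 25687 ÷ 14 ≈ 1834.786.
Standard quotas: C 3.1595, F 1.6274, B 3.5655, D 3.8500, H 1.7975.
Lower quotas: C 3, F 1, B 3, D 3, H 1 (sum 11, leaving 3 seats).
Remainders in descending order: D 0.8500, H 0.7975, F 0.6274, B 0.5655, C 0.1595.
Largest remainders: D, H, F receive the extra seats.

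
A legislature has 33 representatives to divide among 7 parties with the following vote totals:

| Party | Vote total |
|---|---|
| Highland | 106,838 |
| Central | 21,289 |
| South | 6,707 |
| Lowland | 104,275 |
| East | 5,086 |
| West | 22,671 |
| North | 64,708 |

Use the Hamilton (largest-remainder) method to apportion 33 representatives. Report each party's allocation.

Highland: 11; Central: 2; South: 1; Lowland: 10; East: 1; West: 2; North: 6

Total 331574; standard divisor 331574/33 ≈ 10047.697.
Standard quotas: Highland 10.6331, Central 2.1188, South 0.6675, Lowland 10.3780, East 0.5062, West 2.2563, North 6.4401.
Lower quotas: Highland 10, Central 2, South 0, Lowland 10, East 0, West 2, North 6 (sum 30, leaving 3 seats).
Remainders in descending order: South 0.6675, Highland 0.6331, East 0.5062, North 0.4401, Lowland 0.3780, West 0.2563, Central 0.1188.
The surplus seats go to South, Highland, East.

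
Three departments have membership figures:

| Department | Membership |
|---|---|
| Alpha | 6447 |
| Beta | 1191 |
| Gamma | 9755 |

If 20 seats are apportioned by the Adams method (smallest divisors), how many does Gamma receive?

11

Standard divisor 17393/20 ≈ 869.65; standard quotas: Alpha 7.413, Beta 1.370, Gamma 11.217.
Rounding up gives 8, 2, 12 = 22 seats, so the divisor must be adjusted.
With modified divisor 950: modified quotas Alpha 6.786, Beta 1.254, Gamma 10.268.
Rounding up: Alpha 7, Beta 2, Gamma 11 (total 20).
Gamma receives 11.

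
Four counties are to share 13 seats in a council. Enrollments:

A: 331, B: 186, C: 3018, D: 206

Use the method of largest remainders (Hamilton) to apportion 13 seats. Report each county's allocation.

The standard divisor is 3741/13 ≈ 287.769.
Standard quotas: A 1.150, B 0.646, C 10.488, D 0.716.
Lower quotas: A 1, B 0, C 10, D 0 (sum 11, leaving 2 seats).
Remainders in descending order: D 0.716, B 0.646, C 0.488, A 0.150.
The surplus seats go to D, B.

A=1; B=1; C=10; D=1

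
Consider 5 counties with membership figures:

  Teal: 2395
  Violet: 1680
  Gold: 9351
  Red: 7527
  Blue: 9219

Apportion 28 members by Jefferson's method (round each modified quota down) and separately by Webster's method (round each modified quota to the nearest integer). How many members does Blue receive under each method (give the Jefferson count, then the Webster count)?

9 and 8

Jefferson: Teal 2, Violet 1, Gold 9, Red 7, Blue 9.
Webster: Teal 2, Violet 2, Gold 9, Red 7, Blue 8.
Blue gets 9 under Jefferson and 8 under Webster.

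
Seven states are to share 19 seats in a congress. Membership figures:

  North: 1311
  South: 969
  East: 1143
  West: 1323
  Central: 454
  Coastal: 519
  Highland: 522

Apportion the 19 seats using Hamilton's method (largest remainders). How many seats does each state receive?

North 4, South 3, East 3, West 4, Central 1, Coastal 2, Highland 2

The standard divisor is 6241/19 ≈ 328.474.
Standard quotas: North 3.991, South 2.950, East 3.480, West 4.028, Central 1.382, Coastal 1.580, Highland 1.589.
Lower quotas: North 3, South 2, East 3, West 4, Central 1, Coastal 1, Highland 1 (sum 15, leaving 4 seats).
Remainders in descending order: North 0.991, South 0.950, Highland 0.589, Coastal 0.580, East 0.480, Central 0.382, West 0.028.
The surplus seats go to North, South, Highland, Coastal.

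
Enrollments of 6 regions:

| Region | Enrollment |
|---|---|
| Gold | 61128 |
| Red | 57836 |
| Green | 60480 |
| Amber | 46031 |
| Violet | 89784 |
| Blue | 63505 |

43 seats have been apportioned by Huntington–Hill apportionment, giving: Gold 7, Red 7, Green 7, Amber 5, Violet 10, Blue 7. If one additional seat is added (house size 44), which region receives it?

Violet

Priority for the next seat is population ÷ (√(s·(s+1))).
Priorities: Gold 8168.573, Red 7728.661, Green 8081.980, Amber 8404.072, Violet 8560.569, Blue 8486.213.
Highest priority: Violet.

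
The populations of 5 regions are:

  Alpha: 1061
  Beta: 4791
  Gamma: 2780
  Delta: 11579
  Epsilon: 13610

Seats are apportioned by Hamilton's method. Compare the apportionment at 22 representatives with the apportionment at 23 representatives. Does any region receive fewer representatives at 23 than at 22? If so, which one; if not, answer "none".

At 22 seats: Alpha 1, Beta 3, Gamma 2, Delta 7, Epsilon 9.
At 23 seats: Alpha 1, Beta 3, Gamma 2, Delta 8, Epsilon 9.
No region's allocation decreased.

none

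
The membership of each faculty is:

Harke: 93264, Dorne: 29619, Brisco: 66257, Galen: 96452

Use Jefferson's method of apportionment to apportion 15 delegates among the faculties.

Standard divisor 285592/15 ≈ 19039.467; standard quotas: Harke 4.898, Dorne 1.556, Brisco 3.480, Galen 5.066.
Rounding down gives 4, 1, 3, 5 = 13 seats, so the divisor must be adjusted.
With modified divisor 16300: modified quotas Harke 5.722, Dorne 1.817, Brisco 4.065, Galen 5.917.
Rounding down: Harke 5, Dorne 1, Brisco 4, Galen 5 (total 15).

Harke: 5; Dorne: 1; Brisco: 4; Galen: 5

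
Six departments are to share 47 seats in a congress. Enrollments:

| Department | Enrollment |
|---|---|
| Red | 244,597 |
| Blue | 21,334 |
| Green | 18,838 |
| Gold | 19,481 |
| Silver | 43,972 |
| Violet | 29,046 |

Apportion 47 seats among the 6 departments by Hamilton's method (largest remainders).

Standard divisor: 377268 ÷ 47 ≈ 8026.979.
Standard quotas: Red 30.4719, Blue 2.6578, Green 2.3468, Gold 2.4269, Silver 5.4780, Violet 3.6185.
Lower quotas: Red 30, Blue 2, Green 2, Gold 2, Silver 5, Violet 3 (sum 44, leaving 3 seats).
Remainders in descending order: Blue 0.6578, Violet 0.6185, Silver 0.4780, Red 0.4719, Gold 0.4269, Green 0.3468.
Largest remainders: Blue, Violet, Silver receive the extra seats.

Red 30; Blue 3; Green 2; Gold 2; Silver 6; Violet 4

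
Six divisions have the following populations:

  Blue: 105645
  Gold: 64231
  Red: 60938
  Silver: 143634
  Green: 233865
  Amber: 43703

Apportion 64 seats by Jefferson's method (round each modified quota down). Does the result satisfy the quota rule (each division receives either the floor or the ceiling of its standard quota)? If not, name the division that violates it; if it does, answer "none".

Standard quotas: Blue 10.370, Gold 6.305, Red 5.981, Silver 14.099, Green 22.956, Amber 4.290.
Jefferson allocation: Blue 10, Gold 6, Red 6, Silver 14, Green 24, Amber 4.
Green has quota 22.956 (lower 22, upper 23) but receives 24 — outside the quota interval.

Green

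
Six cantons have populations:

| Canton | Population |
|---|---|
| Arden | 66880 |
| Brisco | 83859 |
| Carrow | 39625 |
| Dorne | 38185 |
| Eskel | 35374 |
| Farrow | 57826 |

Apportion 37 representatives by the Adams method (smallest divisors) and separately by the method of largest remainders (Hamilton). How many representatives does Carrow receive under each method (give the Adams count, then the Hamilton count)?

Adams: Arden 8, Brisco 9, Carrow 5, Dorne 4, Eskel 4, Farrow 7.
Hamilton: Arden 8, Brisco 10, Carrow 4, Dorne 4, Eskel 4, Farrow 7.
Carrow gets 5 under Adams and 4 under Hamilton.

5 and 4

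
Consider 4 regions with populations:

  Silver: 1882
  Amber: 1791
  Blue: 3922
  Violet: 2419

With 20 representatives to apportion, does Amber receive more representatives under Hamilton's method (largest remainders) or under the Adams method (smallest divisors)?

Hamilton: Silver 4, Amber 3, Blue 8, Violet 5.
Adams: Silver 4, Amber 4, Blue 7, Violet 5.
Amber gets 3 under Hamilton and 4 under Adams.

Adams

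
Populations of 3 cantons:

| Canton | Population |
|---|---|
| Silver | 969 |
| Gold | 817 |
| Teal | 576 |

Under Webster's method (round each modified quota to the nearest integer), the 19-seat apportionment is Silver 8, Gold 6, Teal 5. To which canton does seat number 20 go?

Gold

Priority for the next seat is population ÷ (current seats + 0.5).
Priorities: Silver 114.000, Gold 125.692, Teal 104.727.
Highest priority: Gold.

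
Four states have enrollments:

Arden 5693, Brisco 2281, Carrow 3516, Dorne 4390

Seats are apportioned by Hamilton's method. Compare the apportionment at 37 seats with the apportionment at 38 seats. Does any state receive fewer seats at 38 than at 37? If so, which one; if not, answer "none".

At 37 seats: Arden 13, Brisco 6, Carrow 8, Dorne 10.
At 38 seats: Arden 14, Brisco 5, Carrow 8, Dorne 11.
Brisco drops from 6 to 5.

Brisco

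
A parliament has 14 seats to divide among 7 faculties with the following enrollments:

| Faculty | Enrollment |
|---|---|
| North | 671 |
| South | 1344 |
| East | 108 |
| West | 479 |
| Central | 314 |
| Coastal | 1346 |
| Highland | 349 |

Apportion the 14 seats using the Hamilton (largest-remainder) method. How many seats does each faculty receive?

Standard divisor: 4611 ÷ 14 ≈ 329.357.
Standard quotas: North 2.037, South 4.081, East 0.328, West 1.454, Central 0.953, Coastal 4.087, Highland 1.060.
Lower quotas: North 2, South 4, East 0, West 1, Central 0, Coastal 4, Highland 1 (sum 12, leaving 2 seats).
Remainders in descending order: Central 0.953, West 0.454, East 0.328, Coastal 0.087, South 0.081, Highland 0.060, North 0.037.
Largest remainders: Central, West receive the extra seats.

North=2, South=4, East=0, West=2, Central=1, Coastal=4, Highland=1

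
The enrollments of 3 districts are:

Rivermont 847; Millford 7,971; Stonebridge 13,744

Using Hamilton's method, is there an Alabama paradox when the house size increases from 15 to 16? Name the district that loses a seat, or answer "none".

At 15 seats: Rivermont 1, Millford 5, Stonebridge 9.
At 16 seats: Rivermont 0, Millford 6, Stonebridge 10.
Rivermont drops from 1 to 0.

Rivermont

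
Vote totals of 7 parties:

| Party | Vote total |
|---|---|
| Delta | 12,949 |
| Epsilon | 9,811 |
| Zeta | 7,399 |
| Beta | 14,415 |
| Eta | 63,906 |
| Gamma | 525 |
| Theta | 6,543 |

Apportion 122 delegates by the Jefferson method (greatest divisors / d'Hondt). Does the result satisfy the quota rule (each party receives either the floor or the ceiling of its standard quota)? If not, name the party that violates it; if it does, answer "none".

Standard quotas: Delta 13.672, Epsilon 10.359, Zeta 7.812, Beta 15.220, Eta 67.474, Gamma 0.554, Theta 6.908.
Jefferson allocation: Delta 14, Epsilon 10, Zeta 7, Beta 15, Eta 69, Gamma 0, Theta 7.
Eta has quota 67.474 (lower 67, upper 68) but receives 69 — outside the quota interval.

Eta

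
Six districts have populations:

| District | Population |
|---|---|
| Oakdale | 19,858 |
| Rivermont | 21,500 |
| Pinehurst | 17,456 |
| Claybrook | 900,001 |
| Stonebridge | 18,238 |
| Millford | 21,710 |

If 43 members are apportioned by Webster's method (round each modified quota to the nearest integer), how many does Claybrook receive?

Standard divisor 998763/43 ≈ 23227.047; standard quotas: Oakdale 0.855, Rivermont 0.926, Pinehurst 0.752, Claybrook 38.748, Stonebridge 0.785, Millford 0.935.
Rounding to the nearest integer gives 1, 1, 1, 39, 1, 1 = 44 seats, so the divisor must be adjusted.
With modified divisor 23700: modified quotas Oakdale 0.838, Rivermont 0.907, Pinehurst 0.737, Claybrook 37.975, Stonebridge 0.770, Millford 0.916.
Rounding to the nearest integer: Oakdale 1, Rivermont 1, Pinehurst 1, Claybrook 38, Stonebridge 1, Millford 1 (total 43).
Claybrook receives 38.

38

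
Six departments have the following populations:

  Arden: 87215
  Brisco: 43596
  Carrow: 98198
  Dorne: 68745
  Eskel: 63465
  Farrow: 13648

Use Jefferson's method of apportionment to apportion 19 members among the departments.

Standard divisor 374867/19 ≈ 19729.842; standard quotas: Arden 4.420, Brisco 2.210, Carrow 4.977, Dorne 3.484, Eskel 3.217, Farrow 0.692.
Rounding down gives 4, 2, 4, 3, 3, 0 = 16 seats, so the divisor must be adjusted.
With modified divisor 16800: modified quotas Arden 5.191, Brisco 2.595, Carrow 5.845, Dorne 4.092, Eskel 3.778, Farrow 0.812.
Rounding down: Arden 5, Brisco 2, Carrow 5, Dorne 4, Eskel 3, Farrow 0 (total 19).

Arden=5; Brisco=2; Carrow=5; Dorne=4; Eskel=3; Farrow=0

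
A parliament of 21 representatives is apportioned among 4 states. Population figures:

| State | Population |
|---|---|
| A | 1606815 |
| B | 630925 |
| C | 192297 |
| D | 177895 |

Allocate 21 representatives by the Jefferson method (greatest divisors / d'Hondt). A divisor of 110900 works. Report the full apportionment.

With modified divisor 110900: modified quotas A 14.489, B 5.689, C 1.734, D 1.604.
Rounding down: A 14, B 5, C 1, D 1 (total 21).

A: 14, B: 5, C: 1, D: 1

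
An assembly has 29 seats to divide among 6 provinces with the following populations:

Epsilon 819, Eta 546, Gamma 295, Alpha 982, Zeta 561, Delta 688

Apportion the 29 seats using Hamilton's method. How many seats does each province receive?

Epsilon=6; Eta=4; Gamma=2; Alpha=8; Zeta=4; Delta=5

Standard divisor: 3891 ÷ 29 ≈ 134.172.
Standard quotas: Epsilon 6.104, Eta 4.069, Gamma 2.199, Alpha 7.319, Zeta 4.181, Delta 5.128.
Lower quotas: Epsilon 6, Eta 4, Gamma 2, Alpha 7, Zeta 4, Delta 5 (sum 28, leaving 1 seat).
Remainders in descending order: Alpha 0.319, Gamma 0.199, Zeta 0.181, Delta 0.128, Epsilon 0.104, Eta 0.069.
Largest remainder: Alpha receives the extra seat.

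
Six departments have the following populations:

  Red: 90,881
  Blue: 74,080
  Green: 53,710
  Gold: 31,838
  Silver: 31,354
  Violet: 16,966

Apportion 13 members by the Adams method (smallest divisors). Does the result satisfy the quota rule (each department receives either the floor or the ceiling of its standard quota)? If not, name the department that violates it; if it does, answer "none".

none

Standard quotas: Red 3.954, Blue 3.223, Green 2.337, Gold 1.385, Silver 1.364, Violet 0.738.
Adams allocation: Red 3, Blue 3, Green 2, Gold 2, Silver 2, Violet 1.
Every allocation lies between the lower and upper quota.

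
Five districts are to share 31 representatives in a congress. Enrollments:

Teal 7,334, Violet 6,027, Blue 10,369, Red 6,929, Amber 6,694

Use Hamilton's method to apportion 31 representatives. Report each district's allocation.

Teal: 6, Violet: 5, Blue: 9, Red: 6, Amber: 5

Total 37353; standard divisor 37353/31 ≈ 1204.935.
Standard quotas: Teal 6.0866, Violet 5.0019, Blue 8.6054, Red 5.7505, Amber 5.5555.
Lower quotas: Teal 6, Violet 5, Blue 8, Red 5, Amber 5 (sum 29, leaving 2 seats).
Remainders in descending order: Red 0.7505, Blue 0.6054, Amber 0.5555, Teal 0.0866, Violet 0.0019.
Largest remainders: Red, Blue receive the extra seats.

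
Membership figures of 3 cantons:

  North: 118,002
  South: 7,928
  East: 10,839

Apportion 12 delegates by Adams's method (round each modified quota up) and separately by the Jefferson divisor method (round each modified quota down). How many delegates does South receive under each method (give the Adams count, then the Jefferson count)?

Adams: North 10, South 1, East 1.
Jefferson: North 11, South 0, East 1.
South gets 1 under Adams and 0 under Jefferson.

1 and 0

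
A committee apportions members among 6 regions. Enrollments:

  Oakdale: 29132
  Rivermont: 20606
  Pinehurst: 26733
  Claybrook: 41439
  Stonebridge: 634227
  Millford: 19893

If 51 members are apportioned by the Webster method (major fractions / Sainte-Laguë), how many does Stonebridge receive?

Standard divisor 772030/51 ≈ 15137.843; standard quotas: Oakdale 1.924, Rivermont 1.361, Pinehurst 1.766, Claybrook 2.737, Stonebridge 41.897, Millford 1.314.
Rounding to the nearest integer gives Oakdale 2, Rivermont 1, Pinehurst 2, Claybrook 3, Stonebridge 42, Millford 1 — total 51, matching the house size, so no adjustment is needed.
Stonebridge receives 42.

42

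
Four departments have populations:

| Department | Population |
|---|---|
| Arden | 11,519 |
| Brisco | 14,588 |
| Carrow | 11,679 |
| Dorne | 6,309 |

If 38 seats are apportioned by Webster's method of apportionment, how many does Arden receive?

10

Standard divisor 44095/38 ≈ 1160.395; standard quotas: Arden 9.927, Brisco 12.572, Carrow 10.065, Dorne 5.437.
Rounding to the nearest integer gives Arden 10, Brisco 13, Carrow 10, Dorne 5 — total 38, matching the house size, so no adjustment is needed.
Arden receives 10.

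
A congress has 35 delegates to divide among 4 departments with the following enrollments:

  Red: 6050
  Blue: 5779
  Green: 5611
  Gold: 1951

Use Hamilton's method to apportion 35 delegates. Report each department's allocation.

Red 11; Blue 10; Green 10; Gold 4

The standard divisor is 19391/35 ≈ 554.029.
Standard quotas: Red 10.9200, Blue 10.4309, Green 10.1276, Gold 3.5215.
Lower quotas: Red 10, Blue 10, Green 10, Gold 3 (sum 33, leaving 2 seats).
Remainders in descending order: Red 0.9200, Gold 0.5215, Blue 0.4309, Green 0.1276.
The surplus seats go to Red, Gold.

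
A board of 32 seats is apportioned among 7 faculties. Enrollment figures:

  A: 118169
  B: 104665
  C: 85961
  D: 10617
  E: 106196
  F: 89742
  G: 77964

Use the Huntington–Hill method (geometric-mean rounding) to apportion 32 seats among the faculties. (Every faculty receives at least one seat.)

A=6, B=5, C=5, D=1, E=6, F=5, G=4

With divisor 19165: modified quotas A 6.166, B 5.461, C 4.485, D 0.554, E 5.541, F 4.683, G 4.068.
Geometric-mean thresholds: A √(6·7)=6.481, B √(5·6)=5.477, C √(4·5)=4.472, D (min 1), E √(5·6)=5.477, F √(4·5)=4.472, G √(4·5)=4.472.
Each quota rounded against its threshold gives A 6, B 5, C 5, D 1, E 6, F 5, G 4 (total 32).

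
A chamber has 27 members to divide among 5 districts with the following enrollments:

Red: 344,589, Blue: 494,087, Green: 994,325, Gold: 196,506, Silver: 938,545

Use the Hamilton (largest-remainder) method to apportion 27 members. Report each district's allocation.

Red=3, Blue=4, Green=9, Gold=2, Silver=9

Standard divisor: 2968052 ÷ 27 ≈ 109927.852.
Standard quotas: Red 3.1347, Blue 4.4946, Green 9.0453, Gold 1.7876, Silver 8.5378.
Lower quotas: Red 3, Blue 4, Green 9, Gold 1, Silver 8 (sum 25, leaving 2 seats).
Remainders in descending order: Gold 0.7876, Silver 0.5378, Blue 0.4946, Red 0.1347, Green 0.0453.
The surplus seats go to Gold, Silver.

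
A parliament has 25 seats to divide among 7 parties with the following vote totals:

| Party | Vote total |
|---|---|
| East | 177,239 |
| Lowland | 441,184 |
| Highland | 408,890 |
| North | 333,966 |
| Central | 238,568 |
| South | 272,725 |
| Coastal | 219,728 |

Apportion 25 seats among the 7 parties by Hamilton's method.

Standard divisor: 2092300 ÷ 25 = 83692.
Standard quotas: East 2.1178, Lowland 5.2715, Highland 4.8857, North 3.9904, Central 2.8505, South 3.2587, Coastal 2.6254.
Lower quotas: East 2, Lowland 5, Highland 4, North 3, Central 2, South 3, Coastal 2 (sum 21, leaving 4 seats).
Remainders in descending order: North 0.9904, Highland 0.8857, Central 0.8505, Coastal 0.6254, Lowland 0.2715, South 0.2587, East 0.1178.
The surplus seats go to North, Highland, Central, Coastal.

East: 2, Lowland: 5, Highland: 5, North: 4, Central: 3, South: 3, Coastal: 3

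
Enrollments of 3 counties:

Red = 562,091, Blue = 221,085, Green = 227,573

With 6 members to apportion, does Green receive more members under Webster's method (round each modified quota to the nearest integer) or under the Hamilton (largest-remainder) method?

Webster: Red 4, Blue 1, Green 1.
Hamilton: Red 3, Blue 1, Green 2.
Green gets 1 under Webster and 2 under Hamilton.

Hamilton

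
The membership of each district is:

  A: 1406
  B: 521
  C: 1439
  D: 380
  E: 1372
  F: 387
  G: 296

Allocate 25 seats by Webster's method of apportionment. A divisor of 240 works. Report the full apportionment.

With modified divisor 240: modified quotas A 5.858, B 2.171, C 5.996, D 1.583, E 5.717, F 1.613, G 1.233.
Rounding to the nearest integer: A 6, B 2, C 6, D 2, E 6, F 2, G 1 (total 25).

A 6, B 2, C 6, D 2, E 6, F 2, G 1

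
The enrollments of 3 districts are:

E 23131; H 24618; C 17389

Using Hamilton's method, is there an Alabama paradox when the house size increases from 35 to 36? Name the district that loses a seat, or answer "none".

none

At 35 seats: E 13, H 13, C 9.
At 36 seats: E 13, H 13, C 10.
No district's allocation decreased.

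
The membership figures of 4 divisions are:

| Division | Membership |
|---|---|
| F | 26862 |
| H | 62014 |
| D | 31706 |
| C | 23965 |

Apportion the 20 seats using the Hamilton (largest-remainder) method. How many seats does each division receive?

Standard divisor: 144547 ÷ 20 ≈ 7227.35.
Standard quotas: F 3.7167, H 8.5805, D 4.3869, C 3.3159.
Lower quotas: F 3, H 8, D 4, C 3 (sum 18, leaving 2 seats).
Remainders in descending order: F 0.7167, H 0.5805, D 0.3869, C 0.3159.
The surplus seats go to F, H.

F 4, H 9, D 4, C 3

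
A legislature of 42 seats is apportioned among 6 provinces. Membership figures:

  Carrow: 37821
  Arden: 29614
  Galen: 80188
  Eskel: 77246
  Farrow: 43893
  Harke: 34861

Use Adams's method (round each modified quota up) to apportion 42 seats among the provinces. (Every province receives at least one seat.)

Standard divisor 303623/42 ≈ 7229.119; standard quotas: Carrow 5.232, Arden 4.096, Galen 11.092, Eskel 10.685, Farrow 6.072, Harke 4.822.
Rounding up gives 6, 5, 12, 11, 7, 5 = 46 seats, so the divisor must be adjusted.
With modified divisor 7600: modified quotas Carrow 4.976, Arden 3.897, Galen 10.551, Eskel 10.164, Farrow 5.775, Harke 4.587.
Rounding up: Carrow 5, Arden 4, Galen 11, Eskel 11, Farrow 6, Harke 5 (total 42).

Carrow 5; Arden 4; Galen 11; Eskel 11; Farrow 6; Harke 5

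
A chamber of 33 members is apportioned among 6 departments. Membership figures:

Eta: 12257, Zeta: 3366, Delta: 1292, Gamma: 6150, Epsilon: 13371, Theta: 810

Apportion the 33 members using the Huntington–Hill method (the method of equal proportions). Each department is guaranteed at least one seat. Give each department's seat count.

Eta=11; Zeta=3; Delta=1; Gamma=5; Epsilon=12; Theta=1

With divisor 1143: modified quotas Eta 10.724, Zeta 2.945, Delta 1.130, Gamma 5.381, Epsilon 11.698, Theta 0.709.
Geometric-mean thresholds: Eta √(10·11)=10.488, Zeta √(2·3)=2.449, Delta √(1·2)=1.414, Gamma √(5·6)=5.477, Epsilon √(11·12)=11.489, Theta (min 1).
Each quota rounded against its threshold gives Eta 11, Zeta 3, Delta 1, Gamma 5, Epsilon 12, Theta 1 (total 33).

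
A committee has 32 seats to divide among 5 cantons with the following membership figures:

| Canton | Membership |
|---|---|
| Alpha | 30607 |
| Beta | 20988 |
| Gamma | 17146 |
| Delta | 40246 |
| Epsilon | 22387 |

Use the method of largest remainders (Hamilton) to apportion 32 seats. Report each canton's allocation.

Alpha=8; Beta=5; Gamma=4; Delta=10; Epsilon=5

The standard divisor is 131374/32 ≈ 4105.438.
Standard quotas: Alpha 7.4552, Beta 5.1122, Gamma 4.1764, Delta 9.8031, Epsilon 5.4530.
Lower quotas: Alpha 7, Beta 5, Gamma 4, Delta 9, Epsilon 5 (sum 30, leaving 2 seats).
Remainders in descending order: Delta 0.8031, Alpha 0.4552, Epsilon 0.4530, Gamma 0.1764, Beta 0.1122.
Largest remainders: Delta, Alpha receive the extra seats.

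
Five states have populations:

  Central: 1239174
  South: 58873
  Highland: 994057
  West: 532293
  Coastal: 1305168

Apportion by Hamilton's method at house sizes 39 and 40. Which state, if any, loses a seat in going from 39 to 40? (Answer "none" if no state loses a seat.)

At 39 seats: Central 12, South 1, Highland 9, West 5, Coastal 12.
At 40 seats: Central 12, South 0, Highland 10, West 5, Coastal 13.
South drops from 1 to 0.

South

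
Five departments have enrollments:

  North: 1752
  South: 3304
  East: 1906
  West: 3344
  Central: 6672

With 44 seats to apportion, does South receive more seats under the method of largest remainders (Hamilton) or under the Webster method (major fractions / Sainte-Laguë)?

Hamilton

Hamilton: North 4, South 9, East 5, West 9, Central 17.
Webster: North 5, South 8, East 5, West 9, Central 17.
South gets 9 under Hamilton and 8 under Webster.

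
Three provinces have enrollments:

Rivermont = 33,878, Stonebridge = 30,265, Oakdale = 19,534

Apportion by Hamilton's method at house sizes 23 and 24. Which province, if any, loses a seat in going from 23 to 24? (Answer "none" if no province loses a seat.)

At 23 seats: Rivermont 9, Stonebridge 8, Oakdale 6.
At 24 seats: Rivermont 10, Stonebridge 9, Oakdale 5.
Oakdale drops from 6 to 5.

Oakdale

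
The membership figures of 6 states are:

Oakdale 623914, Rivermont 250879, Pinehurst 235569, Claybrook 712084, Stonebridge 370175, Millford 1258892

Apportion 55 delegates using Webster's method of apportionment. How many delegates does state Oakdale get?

10

Standard divisor 3451513/55 ≈ 62754.782; standard quotas: Oakdale 9.942, Rivermont 3.998, Pinehurst 3.754, Claybrook 11.347, Stonebridge 5.899, Millford 20.060.
Rounding to the nearest integer gives Oakdale 10, Rivermont 4, Pinehurst 4, Claybrook 11, Stonebridge 6, Millford 20 — total 55, matching the house size, so no adjustment is needed.
Oakdale receives 10.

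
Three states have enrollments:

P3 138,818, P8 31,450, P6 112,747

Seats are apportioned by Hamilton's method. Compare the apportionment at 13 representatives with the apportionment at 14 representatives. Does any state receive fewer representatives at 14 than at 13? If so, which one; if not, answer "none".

P8

At 13 seats: P3 6, P8 2, P6 5.
At 14 seats: P3 7, P8 1, P6 6.
P8 drops from 2 to 1.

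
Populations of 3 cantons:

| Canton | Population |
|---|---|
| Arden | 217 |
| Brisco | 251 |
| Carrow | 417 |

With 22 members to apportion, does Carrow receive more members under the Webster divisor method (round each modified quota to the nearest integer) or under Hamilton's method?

Webster

Webster: Arden 5, Brisco 6, Carrow 11.
Hamilton: Arden 6, Brisco 6, Carrow 10.
Carrow gets 11 under Webster and 10 under Hamilton.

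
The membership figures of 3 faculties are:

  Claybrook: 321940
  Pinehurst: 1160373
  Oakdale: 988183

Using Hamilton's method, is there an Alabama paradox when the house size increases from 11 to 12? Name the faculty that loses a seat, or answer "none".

Claybrook

At 11 seats: Claybrook 2, Pinehurst 5, Oakdale 4.
At 12 seats: Claybrook 1, Pinehurst 6, Oakdale 5.
Claybrook drops from 2 to 1.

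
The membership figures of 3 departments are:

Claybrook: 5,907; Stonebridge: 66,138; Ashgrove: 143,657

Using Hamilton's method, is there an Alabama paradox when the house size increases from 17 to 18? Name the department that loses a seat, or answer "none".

Claybrook

At 17 seats: Claybrook 1, Stonebridge 5, Ashgrove 11.
At 18 seats: Claybrook 0, Stonebridge 6, Ashgrove 12.
Claybrook drops from 1 to 0.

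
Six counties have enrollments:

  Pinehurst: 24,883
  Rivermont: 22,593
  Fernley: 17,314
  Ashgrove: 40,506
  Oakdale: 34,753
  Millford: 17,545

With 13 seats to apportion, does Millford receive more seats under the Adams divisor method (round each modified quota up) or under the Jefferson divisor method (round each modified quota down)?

Adams

Adams: Pinehurst 2, Rivermont 2, Fernley 1, Ashgrove 3, Oakdale 3, Millford 2.
Jefferson: Pinehurst 2, Rivermont 2, Fernley 1, Ashgrove 4, Oakdale 3, Millford 1.
Millford gets 2 under Adams and 1 under Jefferson.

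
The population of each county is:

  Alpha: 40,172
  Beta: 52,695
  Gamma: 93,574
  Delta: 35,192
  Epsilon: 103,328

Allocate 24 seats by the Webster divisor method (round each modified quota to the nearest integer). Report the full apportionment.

Standard divisor 324961/24 ≈ 13540.042; standard quotas: Alpha 2.967, Beta 3.892, Gamma 6.911, Delta 2.599, Epsilon 7.631.
Rounding to the nearest integer gives 3, 4, 7, 3, 8 = 25 seats, so the divisor must be adjusted.
With modified divisor 13900: modified quotas Alpha 2.890, Beta 3.791, Gamma 6.732, Delta 2.532, Epsilon 7.434.
Rounding to the nearest integer: Alpha 3, Beta 4, Gamma 7, Delta 3, Epsilon 7 (total 24).

Alpha 3, Beta 4, Gamma 7, Delta 3, Epsilon 7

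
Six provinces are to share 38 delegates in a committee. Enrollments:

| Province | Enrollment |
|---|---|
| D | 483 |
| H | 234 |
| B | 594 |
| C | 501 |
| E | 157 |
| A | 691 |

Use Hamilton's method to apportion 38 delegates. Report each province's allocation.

Standard divisor: 2660 ÷ 38 = 70.
Standard quotas: D 6.900, H 3.343, B 8.486, C 7.157, E 2.243, A 9.871.
Lower quotas: D 6, H 3, B 8, C 7, E 2, A 9 (sum 35, leaving 3 seats).
Remainders in descending order: D 0.900, A 0.871, B 0.486, H 0.343, E 0.243, C 0.157.
The surplus seats go to D, A, B.

D=7, H=3, B=9, C=7, E=2, A=10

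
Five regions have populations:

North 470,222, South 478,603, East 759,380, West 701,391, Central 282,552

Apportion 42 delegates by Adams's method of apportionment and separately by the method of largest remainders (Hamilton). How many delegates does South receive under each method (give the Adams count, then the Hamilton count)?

Adams: North 7, South 7, East 12, West 11, Central 5.
Hamilton: North 7, South 8, East 12, West 11, Central 4.
South gets 7 under Adams and 8 under Hamilton.

7 and 8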